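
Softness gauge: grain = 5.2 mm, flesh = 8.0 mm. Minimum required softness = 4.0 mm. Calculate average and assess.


Average softness = 6.60 mm
Meets requirement: Yes

Average = (5.2 + 8.0) / 2 = 6.60 mm
Minimum = 4.0 mm
Meets requirement: Yes


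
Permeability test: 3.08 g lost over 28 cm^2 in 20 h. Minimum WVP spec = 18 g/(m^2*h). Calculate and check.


WVP = 3.08 / (28 x 20) x 10000 = 55.00 g/(m^2*h)
Minimum: 18 g/(m^2*h)
Meets spec: Yes


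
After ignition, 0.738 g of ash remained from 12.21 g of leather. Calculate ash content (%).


6.04%


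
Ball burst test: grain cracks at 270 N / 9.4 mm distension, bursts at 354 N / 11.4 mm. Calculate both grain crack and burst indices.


Crack index = 28.7 N/mm
Burst index = 31.1 N/mm

Crack index = 270 / 9.4 = 28.7 N/mm
Burst index = 354 / 11.4 = 31.1 N/mm


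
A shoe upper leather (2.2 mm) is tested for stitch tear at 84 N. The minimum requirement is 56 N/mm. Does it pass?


STS = 84 / 2.2 = 38.2 N/mm
Minimum required: 56 N/mm
Passes: No


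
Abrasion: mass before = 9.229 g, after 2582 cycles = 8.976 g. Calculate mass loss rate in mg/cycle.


0.098 mg/cycle


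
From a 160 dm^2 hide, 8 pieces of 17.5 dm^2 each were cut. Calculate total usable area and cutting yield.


Total usable = 8 x 17.5 = 140.0 dm^2
Yield = 140.0 / 160 x 100 = 87.5%


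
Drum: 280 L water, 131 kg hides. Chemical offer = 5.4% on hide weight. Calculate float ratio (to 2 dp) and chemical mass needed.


Float ratio = 2.14
Chemical needed = 7.074 kg

Float ratio = 280 / 131 = 2.14
Chemical = 131 x 5.4 / 100 = 7.074 kg


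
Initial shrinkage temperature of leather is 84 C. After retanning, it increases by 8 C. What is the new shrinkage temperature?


92 C

New Ts = 84 + 8 = 92 C


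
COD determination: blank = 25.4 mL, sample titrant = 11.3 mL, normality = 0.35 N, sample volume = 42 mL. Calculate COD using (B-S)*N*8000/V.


940.0 mg/L

COD = (25.4 - 11.3) x 0.35 x 8000 / 42
COD = 14.1 x 0.35 x 8000 / 42
COD = 940.0 mg/L


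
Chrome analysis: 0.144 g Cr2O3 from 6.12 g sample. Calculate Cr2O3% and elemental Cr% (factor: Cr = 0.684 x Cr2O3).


Cr2O3% = 0.144 / 6.12 x 100 = 2.35%
Cr% = 2.35 x 0.684 = 1.61%


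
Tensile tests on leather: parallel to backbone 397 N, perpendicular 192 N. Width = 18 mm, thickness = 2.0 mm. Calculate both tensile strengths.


Area = 18 x 2.0 = 36.0 mm^2
TS (parallel) = 397 / 36.0 = 11.03 N/mm^2
TS (perpendicular) = 192 / 36.0 = 5.33 N/mm^2


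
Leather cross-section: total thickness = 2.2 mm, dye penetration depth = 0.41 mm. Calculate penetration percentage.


Penetration% = 0.41 / 2.2 x 100
Penetration = 18.6%


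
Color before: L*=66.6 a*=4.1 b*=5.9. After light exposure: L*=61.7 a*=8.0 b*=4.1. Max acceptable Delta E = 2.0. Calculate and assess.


dL = -4.9, da = 3.9, db = -1.8
dE = sqrt((-4.9)^2 + (3.9)^2 + (-1.8)^2) = 6.52
Max = 2.0
Passes: No


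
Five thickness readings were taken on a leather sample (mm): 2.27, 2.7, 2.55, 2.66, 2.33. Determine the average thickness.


2.50 mm

Sum = 2.27 + 2.7 + 2.55 + 2.66 + 2.33 = 12.51
Average = 12.51 / 5 = 2.50 mm


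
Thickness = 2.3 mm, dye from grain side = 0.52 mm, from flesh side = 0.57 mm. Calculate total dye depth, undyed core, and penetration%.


Total dyed = 1.09 mm
Undyed core = 1.21 mm
Penetration = 47.4%

Total dyed = 0.52 + 0.57 = 1.09 mm
Undyed core = 2.3 - 1.09 = 1.21 mm
Penetration = 1.09 / 2.3 x 100 = 47.4%


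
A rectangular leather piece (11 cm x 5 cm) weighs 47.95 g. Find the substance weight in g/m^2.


8718.2 g/m^2


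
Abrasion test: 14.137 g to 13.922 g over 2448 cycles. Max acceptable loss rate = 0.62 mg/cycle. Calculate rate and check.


Rate = 0.088 mg/cycle
Passes: Yes

Loss = 14.137 - 13.922 = 0.215 g
Rate = 0.215 g / 2448 cycles x 1000 = 0.088 mg/cycle
Max = 0.62 mg/cycle
Passes: Yes


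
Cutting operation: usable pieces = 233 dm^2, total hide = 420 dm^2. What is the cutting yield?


55.5%

Yield = usable / total x 100
Yield = 233 / 420 x 100 = 55.5%


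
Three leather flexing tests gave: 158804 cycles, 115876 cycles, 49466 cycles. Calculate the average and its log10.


Average = 108049 cycles
log10 = 5.03


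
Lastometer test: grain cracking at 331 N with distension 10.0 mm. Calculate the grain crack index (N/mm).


33.1 N/mm

Grain crack index = force / distension
Index = 331 / 10.0 = 33.1 N/mm


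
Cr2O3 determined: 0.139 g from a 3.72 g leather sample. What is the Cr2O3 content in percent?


Cr2O3% = 0.139 / 3.72 x 100
Cr2O3% = 3.74%


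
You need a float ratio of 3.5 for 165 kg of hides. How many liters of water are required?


Water = hide weight x target ratio
Water = 165 x 3.5 = 577.5 L


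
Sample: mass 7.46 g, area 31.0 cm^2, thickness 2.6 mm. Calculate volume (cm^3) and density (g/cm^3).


Thickness in cm = 2.6 / 10 = 0.26 cm
Volume = 31.0 x 0.26 = 8.060 cm^3
Density = 7.46 / 8.060 = 0.926 g/cm^3


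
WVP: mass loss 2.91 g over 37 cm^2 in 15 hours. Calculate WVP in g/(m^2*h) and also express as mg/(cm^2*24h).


WVP = 2.91 / (37 x 15) x 10000 = 52.43 g/(m^2*h)
Mass loss in mg = 2.91 x 1000 = 2910 mg
Per cm^2 per 24h in mg: 2910 x 24 / (37 x 15) = 69840 / 555 = 125.84 mg/(cm^2*24h)


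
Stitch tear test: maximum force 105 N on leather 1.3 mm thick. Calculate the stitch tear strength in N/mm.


80.8 N/mm

Stitch tear strength = force / thickness
STS = 105 / 1.3 = 80.8 N/mm


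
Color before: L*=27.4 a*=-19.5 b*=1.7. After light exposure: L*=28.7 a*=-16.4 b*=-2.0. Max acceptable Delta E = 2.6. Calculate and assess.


dL = 1.3, da = 3.1, db = -3.7
dE = sqrt((1.3)^2 + (3.1)^2 + (-3.7)^2) = 5.00
Max = 2.6
Passes: No


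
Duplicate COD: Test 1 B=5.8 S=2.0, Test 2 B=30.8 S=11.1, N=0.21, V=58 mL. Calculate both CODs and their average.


COD1 = (5.8 - 2.0) x 0.21 x 8000 / 58 = 110.1 mg/L
COD2 = (30.8 - 11.1) x 0.21 x 8000 / 58 = 570.6 mg/L
Average = (110.1 + 570.6) / 2 = 340.4 mg/L


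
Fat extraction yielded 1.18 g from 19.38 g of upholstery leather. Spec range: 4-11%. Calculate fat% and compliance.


Fat content = 6.1%
Compliant: Yes

Fat% = 1.18 / 19.38 x 100 = 6.1%
Spec range: 4-11%
Compliant: Yes


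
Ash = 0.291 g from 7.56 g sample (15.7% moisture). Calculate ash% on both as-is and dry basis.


As-is ash% = 0.291 / 7.56 x 100 = 3.85%
Dry mass = 7.56 x (100 - 15.7) / 100 = 6.37308 g
Dry-basis ash% = 0.291 / 6.37308 x 100 = 4.57%


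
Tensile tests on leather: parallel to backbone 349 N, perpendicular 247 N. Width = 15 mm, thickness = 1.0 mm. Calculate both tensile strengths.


Area = 15 x 1.0 = 15.0 mm^2
TS (parallel) = 349 / 15.0 = 23.27 N/mm^2
TS (perpendicular) = 247 / 15.0 = 16.47 N/mm^2


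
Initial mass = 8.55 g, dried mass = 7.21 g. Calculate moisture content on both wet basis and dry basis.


Moisture lost = 8.55 - 7.21 = 1.34 g
Wet basis MC = 1.34 / 8.55 x 100 = 15.7%
Dry basis MC = 1.34 / 7.21 x 100 = 18.6%


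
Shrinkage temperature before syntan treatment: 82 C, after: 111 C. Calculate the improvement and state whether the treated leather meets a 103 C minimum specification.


Improvement = 29 C
Meets 103 C spec: Yes


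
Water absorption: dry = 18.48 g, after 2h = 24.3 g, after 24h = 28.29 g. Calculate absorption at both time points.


2h absorption = 31.5%
24h absorption = 53.1%


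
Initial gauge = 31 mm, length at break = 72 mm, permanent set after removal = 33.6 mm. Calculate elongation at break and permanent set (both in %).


Elongation at break = 132.3%
Permanent set = 8.4%


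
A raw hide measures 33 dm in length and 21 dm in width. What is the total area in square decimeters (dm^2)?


Area = length x width
Area = 33 x 21 = 693 dm^2


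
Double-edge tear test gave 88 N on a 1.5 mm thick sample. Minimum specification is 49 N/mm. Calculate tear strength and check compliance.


Tear strength = 58.7 N/mm
Compliant: Yes


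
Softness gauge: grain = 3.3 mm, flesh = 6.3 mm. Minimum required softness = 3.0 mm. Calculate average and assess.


Average = (3.3 + 6.3) / 2 = 4.80 mm
Minimum = 3.0 mm
Meets requirement: Yes


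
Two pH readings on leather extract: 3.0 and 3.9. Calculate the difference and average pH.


Difference = |3.0 - 3.9| = 0.9
Average = (3.0 + 3.9) / 2 = 3.45


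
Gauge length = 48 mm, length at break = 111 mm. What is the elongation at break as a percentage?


131.3%

Extension = 111 - 48 = 63 mm
Elongation = 63 / 48 x 100 = 131.3%


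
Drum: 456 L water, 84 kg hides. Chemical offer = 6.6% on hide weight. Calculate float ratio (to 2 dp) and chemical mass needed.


Float ratio = 5.43
Chemical needed = 5.544 kg


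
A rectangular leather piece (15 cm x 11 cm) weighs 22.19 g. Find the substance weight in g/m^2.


Area = 15 x 11 = 165 cm^2
SW = 22.19 / 165 x 10000 = 1344.8 g/m^2


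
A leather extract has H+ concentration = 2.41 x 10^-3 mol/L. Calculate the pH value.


pH = -log10[H+]
pH = -log10(2.41 x 10^-3) = 2.62


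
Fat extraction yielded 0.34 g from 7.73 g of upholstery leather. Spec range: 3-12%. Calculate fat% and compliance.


Fat% = 0.34 / 7.73 x 100 = 4.4%
Spec range: 3-12%
Compliant: Yes


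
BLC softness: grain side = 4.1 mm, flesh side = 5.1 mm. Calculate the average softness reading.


Average = (4.1 + 5.1) / 2
Average = 4.60 mm


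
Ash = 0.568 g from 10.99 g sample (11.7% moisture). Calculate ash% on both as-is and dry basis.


As-is ash% = 0.568 / 10.99 x 100 = 5.17%
Dry mass = 10.99 x (100 - 11.7) / 100 = 9.70417 g
Dry-basis ash% = 0.568 / 9.70417 x 100 = 5.85%


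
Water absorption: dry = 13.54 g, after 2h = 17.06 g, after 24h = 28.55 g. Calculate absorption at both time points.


2h absorption = 26.0%
24h absorption = 110.9%

WA (2h) = (17.06 - 13.54) / 13.54 x 100 = 26.0%
WA (24h) = (28.55 - 13.54) / 13.54 x 100 = 110.9%


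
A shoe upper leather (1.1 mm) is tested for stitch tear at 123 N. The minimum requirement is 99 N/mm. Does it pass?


STS = 123 / 1.1 = 111.8 N/mm
Minimum required: 99 N/mm
Passes: Yes


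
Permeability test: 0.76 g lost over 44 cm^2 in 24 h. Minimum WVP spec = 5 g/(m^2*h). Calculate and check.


WVP = 0.76 / (44 x 24) x 10000 = 7.20 g/(m^2*h)
Minimum: 5 g/(m^2*h)
Meets spec: Yes


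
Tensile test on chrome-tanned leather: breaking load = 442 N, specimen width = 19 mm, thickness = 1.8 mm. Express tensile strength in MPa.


12.92 MPa

Cross-section = 19 x 1.8 = 34.2 mm^2
TS = 442 / 34.2 = 12.92 MPa
(1 N/mm^2 = 1 MPa)


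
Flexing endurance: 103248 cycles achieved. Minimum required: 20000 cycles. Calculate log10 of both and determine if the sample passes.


log10(103248) = 5.01
log10(20000) = 4.30
Passes: Yes


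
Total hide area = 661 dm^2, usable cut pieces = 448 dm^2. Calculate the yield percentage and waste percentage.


Yield = 448 / 661 x 100 = 67.8%
Waste = 661 - 448 = 213 dm^2
Waste% = 100 - 67.8 = 32.2%


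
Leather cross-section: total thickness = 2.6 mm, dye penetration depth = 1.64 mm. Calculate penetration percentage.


Penetration% = 1.64 / 2.6 x 100
Penetration = 63.1%


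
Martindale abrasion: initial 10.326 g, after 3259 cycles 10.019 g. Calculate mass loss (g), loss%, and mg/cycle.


Loss = 10.326 - 10.019 = 0.307 g
Loss% = 0.307 / 10.326 x 100 = 2.97%
Rate = 0.307 / 3259 x 1000 = 0.094 mg/cycle


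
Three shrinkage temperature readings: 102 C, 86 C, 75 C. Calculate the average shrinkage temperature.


Average = (102 + 86 + 75) / 3
Average = 263 / 3 = 87.7 C


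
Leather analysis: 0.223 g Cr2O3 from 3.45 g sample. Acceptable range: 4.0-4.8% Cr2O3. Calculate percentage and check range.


Cr2O3% = 0.223 / 3.45 x 100 = 6.46%
Acceptable range: 4.0 to 4.8%
Within range: No


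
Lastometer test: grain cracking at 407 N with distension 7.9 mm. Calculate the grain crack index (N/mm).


Grain crack index = force / distension
Index = 407 / 7.9 = 51.5 N/mm


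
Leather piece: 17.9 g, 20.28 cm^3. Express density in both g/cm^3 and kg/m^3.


0.883 g/cm^3
883 kg/m^3

Density = 17.9 / 20.28 = 0.883 g/cm^3
Convert: 0.883 x 1000 = 883 kg/m^3


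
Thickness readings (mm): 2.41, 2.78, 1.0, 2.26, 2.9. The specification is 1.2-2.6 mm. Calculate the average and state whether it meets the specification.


Average = 2.27 mm
Within specification: Yes

Sum = 11.35
Average = 11.35 / 5 = 2.27 mm
Specification range: 1.2 to 2.6 mm
Within spec: Yes


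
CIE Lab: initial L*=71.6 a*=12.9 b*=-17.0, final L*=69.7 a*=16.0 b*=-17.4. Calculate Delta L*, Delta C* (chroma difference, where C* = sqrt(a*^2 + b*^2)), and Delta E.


Delta L* = -1.9
Delta C* = 2.30
Delta E = 3.66

Delta L* = 69.7 - 71.6 = -1.9
C1* = sqrt((12.9)^2 + (-17.0)^2) = 21.340
C2* = sqrt((16.0)^2 + (-17.4)^2) = 23.638
Delta C* = 23.638 - 21.340 = 2.30
Delta E = sqrt((-1.9)^2 + (3.1)^2 + (-0.4)^2) = 3.66


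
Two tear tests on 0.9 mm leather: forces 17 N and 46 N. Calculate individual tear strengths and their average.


Tear 1 = 17 / 0.9 = 18.9 N/mm
Tear 2 = 46 / 0.9 = 51.1 N/mm
Average = (18.9 + 51.1) / 2 = 35.0 N/mm


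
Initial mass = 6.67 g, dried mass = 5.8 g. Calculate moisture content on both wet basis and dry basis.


Wet basis = 13.0%
Dry basis = 15.0%

Moisture lost = 6.67 - 5.8 = 0.87 g
Wet basis MC = 0.87 / 6.67 x 100 = 13.0%
Dry basis MC = 0.87 / 5.8 x 100 = 15.0%


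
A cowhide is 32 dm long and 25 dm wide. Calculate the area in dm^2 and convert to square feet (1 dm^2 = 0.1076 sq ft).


800 dm^2
86.08 sq ft


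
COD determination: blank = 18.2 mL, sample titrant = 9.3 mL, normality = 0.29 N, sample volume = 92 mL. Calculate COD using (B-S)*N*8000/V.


224.4 mg/L

COD = (18.2 - 9.3) x 0.29 x 8000 / 92
COD = 8.9 x 0.29 x 8000 / 92
COD = 224.4 mg/L


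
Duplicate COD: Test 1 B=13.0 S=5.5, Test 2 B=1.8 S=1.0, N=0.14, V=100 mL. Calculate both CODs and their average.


COD1 = 84.0 mg/L
COD2 = 9.0 mg/L
Average = 46.5 mg/L


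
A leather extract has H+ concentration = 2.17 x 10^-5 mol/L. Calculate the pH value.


pH = 4.66


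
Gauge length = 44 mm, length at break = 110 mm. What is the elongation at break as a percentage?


Extension = 110 - 44 = 66 mm
Elongation = 66 / 44 x 100 = 150.0%


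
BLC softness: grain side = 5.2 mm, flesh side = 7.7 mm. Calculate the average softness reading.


Average = (5.2 + 7.7) / 2
Average = 6.45 mm


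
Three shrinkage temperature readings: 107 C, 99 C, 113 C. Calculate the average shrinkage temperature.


106.3 C


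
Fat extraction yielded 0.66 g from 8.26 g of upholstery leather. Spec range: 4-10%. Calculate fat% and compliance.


Fat content = 8.0%
Compliant: Yes


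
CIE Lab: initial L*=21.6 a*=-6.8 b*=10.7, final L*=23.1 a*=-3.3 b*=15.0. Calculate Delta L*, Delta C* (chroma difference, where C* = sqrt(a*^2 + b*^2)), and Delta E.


Delta L* = 23.1 - 21.6 = 1.5
C1* = sqrt((-6.8)^2 + (10.7)^2) = 12.678
C2* = sqrt((-3.3)^2 + (15.0)^2) = 15.359
Delta C* = 15.359 - 12.678 = 2.68
Delta E = sqrt((1.5)^2 + (3.5)^2 + (4.3)^2) = 5.74


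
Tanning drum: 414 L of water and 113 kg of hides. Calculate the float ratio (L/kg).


Float ratio = water / hide weight
Ratio = 414 / 113 = 3.7


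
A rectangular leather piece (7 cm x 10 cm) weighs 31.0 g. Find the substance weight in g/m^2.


Area = 7 x 10 = 70 cm^2
SW = 31.0 / 70 x 10000 = 4428.6 g/m^2


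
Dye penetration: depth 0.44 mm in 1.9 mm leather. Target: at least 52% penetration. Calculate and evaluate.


Penetration = 23.2%
Meets target: No


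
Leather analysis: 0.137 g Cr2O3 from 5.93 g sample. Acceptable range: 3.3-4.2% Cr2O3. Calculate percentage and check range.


Cr2O3% = 0.137 / 5.93 x 100 = 2.31%
Acceptable range: 3.3 to 4.2%
Within range: No


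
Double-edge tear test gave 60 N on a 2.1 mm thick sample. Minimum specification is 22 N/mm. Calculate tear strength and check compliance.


Tear strength = 28.6 N/mm
Compliant: Yes

Tear strength = 60 / 2.1 = 28.6 N/mm
Required minimum = 22 N/mm
Compliant: Yes


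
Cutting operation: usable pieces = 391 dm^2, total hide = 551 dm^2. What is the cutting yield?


Yield = usable / total x 100
Yield = 391 / 551 x 100 = 71.0%


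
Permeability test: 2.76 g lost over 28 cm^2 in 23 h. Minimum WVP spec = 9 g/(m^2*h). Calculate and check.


WVP = 2.76 / (28 x 23) x 10000 = 42.86 g/(m^2*h)
Minimum: 9 g/(m^2*h)
Meets spec: Yes


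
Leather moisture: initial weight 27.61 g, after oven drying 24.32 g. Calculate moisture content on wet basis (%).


Moisture = 27.61 - 24.32 = 3.29 g
MC = 3.29 / 27.61 x 100 = 11.9%


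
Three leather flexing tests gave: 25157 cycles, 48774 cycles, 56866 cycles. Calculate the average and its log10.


Average = (25157 + 48774 + 56866) / 3 = 43599 cycles
log10(43599) = 4.64


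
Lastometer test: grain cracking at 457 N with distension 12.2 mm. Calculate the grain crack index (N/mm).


Grain crack index = force / distension
Index = 457 / 12.2 = 37.5 N/mm


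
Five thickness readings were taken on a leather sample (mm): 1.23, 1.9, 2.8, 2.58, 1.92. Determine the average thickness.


2.09 mm


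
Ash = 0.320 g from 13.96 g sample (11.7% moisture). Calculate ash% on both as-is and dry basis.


As-is ash = 2.29%
Dry-basis ash = 2.60%

As-is ash% = 0.320 / 13.96 x 100 = 2.29%
Dry mass = 13.96 x (100 - 11.7) / 100 = 12.32668 g
Dry-basis ash% = 0.320 / 12.32668 x 100 = 2.60%


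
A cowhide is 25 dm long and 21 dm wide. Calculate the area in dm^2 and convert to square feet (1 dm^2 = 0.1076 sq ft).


525 dm^2
56.49 sq ft


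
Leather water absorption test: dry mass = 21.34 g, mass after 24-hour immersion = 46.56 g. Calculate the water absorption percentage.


118.2%

Water absorbed = 46.56 - 21.34 = 25.22 g
WA% = 25.22 / 21.34 x 100 = 118.2%


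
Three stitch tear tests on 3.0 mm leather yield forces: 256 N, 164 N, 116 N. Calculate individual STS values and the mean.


STS1 = 85.3 N/mm
STS2 = 54.7 N/mm
STS3 = 38.7 N/mm
Mean = 59.6 N/mm


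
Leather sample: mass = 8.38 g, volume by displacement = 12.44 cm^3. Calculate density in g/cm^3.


Density = mass / volume
Density = 8.38 / 12.44 = 0.674 g/cm^3


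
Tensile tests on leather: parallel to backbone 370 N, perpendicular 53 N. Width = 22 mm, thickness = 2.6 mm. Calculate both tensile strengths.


Area = 22 x 2.6 = 57.2 mm^2
TS (parallel) = 370 / 57.2 = 6.47 N/mm^2
TS (perpendicular) = 53 / 57.2 = 0.93 N/mm^2


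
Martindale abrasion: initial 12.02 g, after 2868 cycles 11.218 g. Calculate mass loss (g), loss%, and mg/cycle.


Loss = 12.02 - 11.218 = 0.802 g
Loss% = 0.802 / 12.02 x 100 = 6.67%
Rate = 0.802 / 2868 x 1000 = 0.280 mg/cycle


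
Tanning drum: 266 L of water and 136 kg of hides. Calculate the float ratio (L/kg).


2.0


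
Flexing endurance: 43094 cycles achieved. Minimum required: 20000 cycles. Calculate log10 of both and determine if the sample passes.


Achieved: log10 = 4.63
Required: log10 = 4.30
Passes: Yes


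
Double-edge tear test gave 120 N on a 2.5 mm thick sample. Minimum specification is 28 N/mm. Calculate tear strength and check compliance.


Tear strength = 120 / 2.5 = 48.0 N/mm
Required minimum = 28 N/mm
Compliant: Yes


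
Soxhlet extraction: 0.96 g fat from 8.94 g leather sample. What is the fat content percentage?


Fat content = 0.96 / 8.94 x 100
Fat = 10.7%


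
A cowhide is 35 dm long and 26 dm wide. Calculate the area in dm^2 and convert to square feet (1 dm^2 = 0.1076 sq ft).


Area = 35 x 26 = 910 dm^2
Conversion: 910 x 0.1076 = 97.92 sq ft


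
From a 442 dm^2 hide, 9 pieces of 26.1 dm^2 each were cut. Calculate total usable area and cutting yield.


Total usable = 9 x 26.1 = 234.9 dm^2
Yield = 234.9 / 442 x 100 = 53.1%


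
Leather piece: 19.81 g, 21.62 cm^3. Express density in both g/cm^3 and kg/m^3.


Density = 19.81 / 21.62 = 0.916 g/cm^3
Convert: 0.916 x 1000 = 916 kg/m^3


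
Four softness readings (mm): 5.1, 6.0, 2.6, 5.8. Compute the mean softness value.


4.88 mm


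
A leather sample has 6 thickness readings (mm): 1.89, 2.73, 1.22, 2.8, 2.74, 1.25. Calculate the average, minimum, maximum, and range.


Average = 2.11 mm
Min = 1.22 mm
Max = 2.8 mm
Range = 1.58 mm


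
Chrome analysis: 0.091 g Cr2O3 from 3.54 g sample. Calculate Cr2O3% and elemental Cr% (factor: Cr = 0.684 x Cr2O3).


Cr2O3 = 2.57%
Cr = 1.76%


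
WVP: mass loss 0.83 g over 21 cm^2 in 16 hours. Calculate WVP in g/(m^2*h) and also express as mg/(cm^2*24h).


WVP = 0.83 / (21 x 16) x 10000 = 24.70 g/(m^2*h)
Mass loss in mg = 0.83 x 1000 = 830 mg
Per cm^2 per 24h in mg: 830 x 24 / (21 x 16) = 19920 / 336 = 59.29 mg/(cm^2*24h)


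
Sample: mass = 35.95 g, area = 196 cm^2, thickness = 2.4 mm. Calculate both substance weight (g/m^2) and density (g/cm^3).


SW = 35.95 / 196 x 10000 = 1834.2 g/m^2
Volume = 196 x 2.4 / 10 = 47.04 cm^3
Density = 35.95 / 47.04 = 0.764 g/cm^3


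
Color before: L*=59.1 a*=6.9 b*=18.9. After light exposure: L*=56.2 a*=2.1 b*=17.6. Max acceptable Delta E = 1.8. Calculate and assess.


Delta E = 5.76
Passes: No

dL = -2.9, da = -4.8, db = -1.3
dE = sqrt((-2.9)^2 + (-4.8)^2 + (-1.3)^2) = 5.76
Max = 1.8
Passes: No


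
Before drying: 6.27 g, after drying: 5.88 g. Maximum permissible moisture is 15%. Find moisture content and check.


Moisture content = 6.2%
Acceptable: Yes

MC = (6.27 - 5.88) / 6.27 x 100 = 6.2%
Maximum: 15%
Acceptable: Yes


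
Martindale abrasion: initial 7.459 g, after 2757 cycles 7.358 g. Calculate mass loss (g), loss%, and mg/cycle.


Mass loss = 0.101 g
Loss = 1.35%
Rate = 0.037 mg/cycle

Loss = 7.459 - 7.358 = 0.101 g
Loss% = 0.101 / 7.459 x 100 = 1.35%
Rate = 0.101 / 2757 x 1000 = 0.037 mg/cycle


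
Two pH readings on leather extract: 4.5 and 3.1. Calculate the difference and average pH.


Difference = 1.4
Average pH = 3.80

Difference = |4.5 - 3.1| = 1.4
Average = (4.5 + 3.1) / 2 = 3.80


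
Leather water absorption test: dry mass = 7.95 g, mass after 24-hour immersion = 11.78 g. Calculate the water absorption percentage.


48.2%

Water absorbed = 11.78 - 7.95 = 3.83 g
WA% = 3.83 / 7.95 x 100 = 48.2%


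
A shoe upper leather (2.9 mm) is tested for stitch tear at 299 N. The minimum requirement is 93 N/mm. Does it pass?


STS = 103.1 N/mm
Passes: Yes


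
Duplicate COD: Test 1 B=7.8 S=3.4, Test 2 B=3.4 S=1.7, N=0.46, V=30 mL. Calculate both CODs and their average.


COD1 = (7.8 - 3.4) x 0.46 x 8000 / 30 = 539.7 mg/L
COD2 = (3.4 - 1.7) x 0.46 x 8000 / 30 = 208.5 mg/L
Average = (539.7 + 208.5) / 2 = 374.1 mg/L


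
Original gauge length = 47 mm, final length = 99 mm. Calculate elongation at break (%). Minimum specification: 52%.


Extension = 99 - 47 = 52 mm
Elongation = 52 / 47 x 100 = 110.6%
Minimum required: 52%
Meets specification: Yes


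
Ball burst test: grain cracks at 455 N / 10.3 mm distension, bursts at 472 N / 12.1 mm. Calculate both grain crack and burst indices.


Crack index = 44.2 N/mm
Burst index = 39.0 N/mm

Crack index = 455 / 10.3 = 44.2 N/mm
Burst index = 472 / 12.1 = 39.0 N/mm


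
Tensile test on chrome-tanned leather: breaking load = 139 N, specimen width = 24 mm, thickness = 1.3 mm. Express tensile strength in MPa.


Cross-section = 24 x 1.3 = 31.2 mm^2
TS = 139 / 31.2 = 4.46 MPa
(1 N/mm^2 = 1 MPa)


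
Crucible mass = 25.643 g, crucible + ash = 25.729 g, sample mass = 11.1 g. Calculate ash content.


Ash mass = 25.729 - 25.643 = 0.086 g
Ash% = 0.086 / 11.1 x 100 = 0.77%


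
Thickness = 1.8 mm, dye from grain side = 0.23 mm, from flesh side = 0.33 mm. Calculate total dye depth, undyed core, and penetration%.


Total dyed = 0.56 mm
Undyed core = 1.24 mm
Penetration = 31.1%

Total dyed = 0.23 + 0.33 = 0.56 mm
Undyed core = 1.8 - 0.56 = 1.24 mm
Penetration = 0.56 / 1.8 x 100 = 31.1%


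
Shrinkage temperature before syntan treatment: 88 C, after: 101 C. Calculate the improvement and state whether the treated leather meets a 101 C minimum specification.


Improvement = 101 - 88 = 13 C
Spec check: 101 C >= 101 C? Yes


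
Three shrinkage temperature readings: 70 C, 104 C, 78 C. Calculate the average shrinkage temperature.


84.0 C


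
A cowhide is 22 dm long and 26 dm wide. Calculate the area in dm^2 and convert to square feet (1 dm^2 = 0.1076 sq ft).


572 dm^2
61.55 sq ft


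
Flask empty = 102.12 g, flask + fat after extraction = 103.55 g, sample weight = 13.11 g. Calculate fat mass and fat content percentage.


Fat mass = 1.43 g
Fat content = 10.9%

Fat mass = 103.55 - 102.12 = 1.43 g
Fat% = 1.43 / 13.11 x 100 = 10.9%


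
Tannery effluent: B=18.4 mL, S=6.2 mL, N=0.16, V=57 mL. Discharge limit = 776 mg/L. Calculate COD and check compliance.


COD = (18.4 - 6.2) x 0.16 x 8000 / 57 = 274.0 mg/L
Limit: 776 mg/L
Compliant: Yes


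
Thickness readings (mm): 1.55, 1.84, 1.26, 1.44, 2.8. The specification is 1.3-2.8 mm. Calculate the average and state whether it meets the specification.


Average = 1.78 mm
Within specification: Yes

Sum = 8.89
Average = 8.89 / 5 = 1.78 mm
Specification range: 1.3 to 2.8 mm
Within spec: Yes


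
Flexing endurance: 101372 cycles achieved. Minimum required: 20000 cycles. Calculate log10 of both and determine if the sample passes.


log10(101372) = 5.01
log10(20000) = 4.30
Passes: Yes


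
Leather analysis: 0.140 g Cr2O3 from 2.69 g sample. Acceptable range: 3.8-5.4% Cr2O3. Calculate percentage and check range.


Cr2O3 = 5.20%
Within range: Yes


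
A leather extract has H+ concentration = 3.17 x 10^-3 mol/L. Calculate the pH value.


pH = 2.50

pH = -log10[H+]
pH = -log10(3.17 x 10^-3) = 2.50


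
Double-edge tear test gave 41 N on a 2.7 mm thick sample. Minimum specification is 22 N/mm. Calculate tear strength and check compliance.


Tear strength = 41 / 2.7 = 15.2 N/mm
Required minimum = 22 N/mm
Compliant: No


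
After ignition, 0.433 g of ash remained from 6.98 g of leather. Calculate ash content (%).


6.20%

Ash% = 0.433 / 6.98 x 100
Ash% = 6.20%


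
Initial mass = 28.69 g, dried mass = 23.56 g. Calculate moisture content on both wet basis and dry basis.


Moisture lost = 28.69 - 23.56 = 5.13 g
Wet basis MC = 5.13 / 28.69 x 100 = 17.9%
Dry basis MC = 5.13 / 23.56 x 100 = 21.8%


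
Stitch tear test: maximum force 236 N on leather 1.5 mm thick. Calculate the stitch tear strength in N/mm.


157.3 N/mm

Stitch tear strength = force / thickness
STS = 236 / 1.5 = 157.3 N/mm


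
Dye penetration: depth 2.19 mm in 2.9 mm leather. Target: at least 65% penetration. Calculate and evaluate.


Penetration = 2.19 / 2.9 x 100 = 75.5%
Target: 65%
Meets target: Yes


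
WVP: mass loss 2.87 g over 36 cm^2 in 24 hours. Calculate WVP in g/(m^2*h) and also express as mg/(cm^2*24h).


WVP = 2.87 / (36 x 24) x 10000 = 33.22 g/(m^2*h)
Mass loss in mg = 2.87 x 1000 = 2870 mg
Per cm^2 per 24h in mg: 2870 x 24 / (36 x 24) = 68880 / 864 = 79.72 mg/(cm^2*24h)


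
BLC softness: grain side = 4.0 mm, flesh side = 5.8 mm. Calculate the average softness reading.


4.90 mm

Average = (4.0 + 5.8) / 2
Average = 4.90 mm


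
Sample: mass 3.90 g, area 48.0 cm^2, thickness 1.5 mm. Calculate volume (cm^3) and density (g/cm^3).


Thickness in cm = 1.5 / 10 = 0.15 cm
Volume = 48.0 x 0.15 = 7.200 cm^3
Density = 3.90 / 7.200 = 0.542 g/cm^3


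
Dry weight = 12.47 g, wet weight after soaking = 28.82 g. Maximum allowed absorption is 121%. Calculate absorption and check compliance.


WA = (28.82 - 12.47) / 12.47 x 100 = 131.1%
Maximum allowed: 121%
Compliant: No


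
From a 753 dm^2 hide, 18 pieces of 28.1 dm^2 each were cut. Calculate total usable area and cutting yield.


Total usable = 18 x 28.1 = 505.8 dm^2
Yield = 505.8 / 753 x 100 = 67.2%


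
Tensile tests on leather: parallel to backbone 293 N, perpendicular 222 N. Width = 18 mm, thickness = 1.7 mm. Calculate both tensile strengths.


Parallel = 9.58 N/mm^2
Perpendicular = 7.25 N/mm^2


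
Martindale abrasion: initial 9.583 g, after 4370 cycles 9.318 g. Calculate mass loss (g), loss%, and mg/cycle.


Loss = 9.583 - 9.318 = 0.265 g
Loss% = 0.265 / 9.583 x 100 = 2.77%
Rate = 0.265 / 4370 x 1000 = 0.061 mg/cycle


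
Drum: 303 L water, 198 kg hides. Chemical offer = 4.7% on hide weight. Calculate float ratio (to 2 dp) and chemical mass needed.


Float ratio = 1.53
Chemical needed = 9.306 kg

Float ratio = 303 / 198 = 1.53
Chemical = 198 x 4.7 / 100 = 9.306 kg


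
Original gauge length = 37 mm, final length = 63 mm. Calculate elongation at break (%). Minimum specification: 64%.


Elongation = 70.3%
Meets spec: Yes

Extension = 63 - 37 = 26 mm
Elongation = 26 / 37 x 100 = 70.3%
Minimum required: 64%
Meets specification: Yes


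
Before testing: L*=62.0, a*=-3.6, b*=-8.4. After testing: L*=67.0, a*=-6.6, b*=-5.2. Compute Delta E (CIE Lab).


Delta E = 6.65


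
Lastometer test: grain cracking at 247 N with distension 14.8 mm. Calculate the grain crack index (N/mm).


16.7 N/mm


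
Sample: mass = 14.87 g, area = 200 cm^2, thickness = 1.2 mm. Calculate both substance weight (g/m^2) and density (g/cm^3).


Substance weight = 743.5 g/m^2
Density = 0.620 g/cm^3

SW = 14.87 / 200 x 10000 = 743.5 g/m^2
Volume = 200 x 1.2 / 10 = 24.00 cm^3
Density = 14.87 / 24.00 = 0.620 g/cm^3


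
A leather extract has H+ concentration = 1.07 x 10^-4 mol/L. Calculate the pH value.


pH = 3.97

pH = -log10[H+]
pH = -log10(1.07 x 10^-4) = 3.97


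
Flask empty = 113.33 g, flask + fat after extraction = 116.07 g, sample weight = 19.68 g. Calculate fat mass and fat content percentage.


Fat mass = 116.07 - 113.33 = 2.74 g
Fat% = 2.74 / 19.68 x 100 = 13.9%


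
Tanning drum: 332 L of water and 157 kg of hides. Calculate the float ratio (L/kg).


Float ratio = water / hide weight
Ratio = 332 / 157 = 2.1


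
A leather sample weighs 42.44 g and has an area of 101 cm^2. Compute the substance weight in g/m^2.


Substance weight = mass / area x 10000
SW = 42.44 / 101 x 10000
SW = 4202.0 g/m^2


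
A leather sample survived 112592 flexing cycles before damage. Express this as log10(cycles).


5.05

log10(112592) = 5.05


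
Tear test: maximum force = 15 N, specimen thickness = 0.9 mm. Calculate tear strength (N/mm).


16.7 N/mm

Tear strength = force / thickness
Tear = 15 / 0.9 = 16.7 N/mm


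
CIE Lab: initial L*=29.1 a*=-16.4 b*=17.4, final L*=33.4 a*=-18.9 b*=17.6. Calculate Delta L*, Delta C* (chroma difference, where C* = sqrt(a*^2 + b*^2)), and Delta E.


Delta L* = 4.3
Delta C* = 1.92
Delta E = 4.98


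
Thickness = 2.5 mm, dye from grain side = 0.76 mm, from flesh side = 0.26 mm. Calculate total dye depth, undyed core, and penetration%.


Total dyed = 1.02 mm
Undyed core = 1.48 mm
Penetration = 40.8%


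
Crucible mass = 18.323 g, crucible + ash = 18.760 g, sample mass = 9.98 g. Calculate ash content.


Ash mass = 18.760 - 18.323 = 0.437 g
Ash% = 0.437 / 9.98 x 100 = 4.38%


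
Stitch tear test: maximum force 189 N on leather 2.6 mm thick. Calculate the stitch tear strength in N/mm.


72.7 N/mm

Stitch tear strength = force / thickness
STS = 189 / 2.6 = 72.7 N/mm


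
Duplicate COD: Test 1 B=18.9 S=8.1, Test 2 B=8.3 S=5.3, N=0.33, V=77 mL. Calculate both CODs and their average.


COD1 = (18.9 - 8.1) x 0.33 x 8000 / 77 = 370.3 mg/L
COD2 = (8.3 - 5.3) x 0.33 x 8000 / 77 = 102.9 mg/L
Average = (370.3 + 102.9) / 2 = 236.6 mg/L


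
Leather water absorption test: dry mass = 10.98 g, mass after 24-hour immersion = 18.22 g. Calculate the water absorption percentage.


65.9%

Water absorbed = 18.22 - 10.98 = 7.24 g
WA% = 7.24 / 10.98 x 100 = 65.9%


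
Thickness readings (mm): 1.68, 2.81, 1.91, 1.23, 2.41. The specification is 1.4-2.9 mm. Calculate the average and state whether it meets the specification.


Sum = 10.04
Average = 10.04 / 5 = 2.01 mm
Specification range: 1.4 to 2.9 mm
Within spec: Yes


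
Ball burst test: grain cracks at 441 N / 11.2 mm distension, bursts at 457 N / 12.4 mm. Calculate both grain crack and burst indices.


Crack index = 441 / 11.2 = 39.4 N/mm
Burst index = 457 / 12.4 = 36.9 N/mm


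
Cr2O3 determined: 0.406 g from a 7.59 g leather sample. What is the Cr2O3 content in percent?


5.35%


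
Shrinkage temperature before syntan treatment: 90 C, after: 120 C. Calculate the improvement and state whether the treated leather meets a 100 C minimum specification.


Improvement = 30 C
Meets 100 C spec: Yes

Improvement = 120 - 90 = 30 C
Spec check: 120 C >= 100 C? Yes


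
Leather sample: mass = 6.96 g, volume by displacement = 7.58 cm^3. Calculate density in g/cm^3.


0.918 g/cm^3

Density = mass / volume
Density = 6.96 / 7.58 = 0.918 g/cm^3


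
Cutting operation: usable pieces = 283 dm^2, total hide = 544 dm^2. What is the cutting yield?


52.0%

Yield = usable / total x 100
Yield = 283 / 544 x 100 = 52.0%


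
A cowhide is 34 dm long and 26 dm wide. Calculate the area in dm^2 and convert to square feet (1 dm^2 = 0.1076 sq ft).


884 dm^2
95.12 sq ft

Area = 34 x 26 = 884 dm^2
Conversion: 884 x 0.1076 = 95.12 sq ft


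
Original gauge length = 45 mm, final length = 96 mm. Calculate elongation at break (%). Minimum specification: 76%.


Extension = 96 - 45 = 51 mm
Elongation = 51 / 45 x 100 = 113.3%
Minimum required: 76%
Meets specification: Yes


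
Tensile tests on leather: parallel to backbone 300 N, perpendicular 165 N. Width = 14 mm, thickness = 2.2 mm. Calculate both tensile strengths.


Area = 14 x 2.2 = 30.8 mm^2
TS (parallel) = 300 / 30.8 = 9.74 N/mm^2
TS (perpendicular) = 165 / 30.8 = 5.36 N/mm^2


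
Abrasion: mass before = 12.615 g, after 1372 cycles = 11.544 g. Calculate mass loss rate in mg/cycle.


Mass loss = 12.615 - 11.544 = 1.071 g
Rate = 1.071 / 1372 x 1000 = 0.781 mg/cycle


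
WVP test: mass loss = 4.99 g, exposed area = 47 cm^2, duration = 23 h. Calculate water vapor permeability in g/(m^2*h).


WVP = mass_loss / (area x time) x 10000
WVP = 4.99 / (47 x 23) x 10000
WVP = 4.99 / 1081 x 10000 = 46.16 g/(m^2*h)


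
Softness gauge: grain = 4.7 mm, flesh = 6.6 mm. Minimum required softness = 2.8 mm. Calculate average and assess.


Average = (4.7 + 6.6) / 2 = 5.65 mm
Minimum = 2.8 mm
Meets requirement: Yes


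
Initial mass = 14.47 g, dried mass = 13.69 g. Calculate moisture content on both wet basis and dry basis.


Moisture lost = 14.47 - 13.69 = 0.78 g
Wet basis MC = 0.78 / 14.47 x 100 = 5.4%
Dry basis MC = 0.78 / 13.69 x 100 = 5.7%


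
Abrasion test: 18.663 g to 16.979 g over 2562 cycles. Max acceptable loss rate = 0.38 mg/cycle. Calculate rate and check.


Rate = 0.657 mg/cycle
Passes: No

Loss = 18.663 - 16.979 = 1.684 g
Rate = 1.684 g / 2562 cycles x 1000 = 0.657 mg/cycle
Max = 0.38 mg/cycle
Passes: No


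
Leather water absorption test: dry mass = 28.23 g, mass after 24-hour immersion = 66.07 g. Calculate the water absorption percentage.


134.0%


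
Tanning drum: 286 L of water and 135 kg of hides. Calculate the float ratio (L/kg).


2.1

Float ratio = water / hide weight
Ratio = 286 / 135 = 2.1


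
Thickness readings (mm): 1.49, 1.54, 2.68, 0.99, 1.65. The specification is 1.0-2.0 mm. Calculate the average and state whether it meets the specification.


Sum = 8.35
Average = 8.35 / 5 = 1.67 mm
Specification range: 1.0 to 2.0 mm
Within spec: Yes


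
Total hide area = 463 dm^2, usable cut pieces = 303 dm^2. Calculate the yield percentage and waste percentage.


Yield = 303 / 463 x 100 = 65.4%
Waste = 463 - 303 = 160 dm^2
Waste% = 100 - 65.4 = 34.6%


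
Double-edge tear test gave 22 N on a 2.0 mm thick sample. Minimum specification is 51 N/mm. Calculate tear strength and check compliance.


Tear strength = 11.0 N/mm
Compliant: No


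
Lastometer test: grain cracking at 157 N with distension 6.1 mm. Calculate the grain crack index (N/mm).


Grain crack index = force / distension
Index = 157 / 6.1 = 25.7 N/mm


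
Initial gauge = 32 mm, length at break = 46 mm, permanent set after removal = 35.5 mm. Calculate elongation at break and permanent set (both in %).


Elongation at break = 43.8%
Permanent set = 10.9%

Elongation at break = (46 - 32) / 32 x 100 = 43.8%
Permanent set = (35.5 - 32) / 32 x 100 = 10.9%


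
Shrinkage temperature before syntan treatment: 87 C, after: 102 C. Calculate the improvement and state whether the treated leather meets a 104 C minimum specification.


Improvement = 15 C
Meets 104 C spec: No

Improvement = 102 - 87 = 15 C
Spec check: 102 C >= 104 C? No


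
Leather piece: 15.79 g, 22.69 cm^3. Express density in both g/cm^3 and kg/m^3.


0.696 g/cm^3
696 kg/m^3


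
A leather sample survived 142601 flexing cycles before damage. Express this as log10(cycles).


log10(142601) = 5.15


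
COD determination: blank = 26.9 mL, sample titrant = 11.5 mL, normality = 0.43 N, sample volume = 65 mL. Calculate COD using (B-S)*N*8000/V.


COD = (26.9 - 11.5) x 0.43 x 8000 / 65
COD = 15.4 x 0.43 x 8000 / 65
COD = 815.0 mg/L


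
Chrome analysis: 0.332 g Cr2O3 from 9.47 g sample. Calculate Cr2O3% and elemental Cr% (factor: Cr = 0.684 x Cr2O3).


Cr2O3 = 3.51%
Cr = 2.40%


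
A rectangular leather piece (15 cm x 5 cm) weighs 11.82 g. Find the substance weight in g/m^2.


Area = 15 x 5 = 75 cm^2
SW = 11.82 / 75 x 10000 = 1576.0 g/m^2


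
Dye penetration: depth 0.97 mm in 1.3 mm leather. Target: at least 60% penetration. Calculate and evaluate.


Penetration = 0.97 / 1.3 x 100 = 74.6%
Target: 60%
Meets target: Yes


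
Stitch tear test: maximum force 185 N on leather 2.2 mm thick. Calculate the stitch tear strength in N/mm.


Stitch tear strength = force / thickness
STS = 185 / 2.2 = 84.1 N/mm


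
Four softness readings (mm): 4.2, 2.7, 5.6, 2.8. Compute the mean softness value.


3.83 mm


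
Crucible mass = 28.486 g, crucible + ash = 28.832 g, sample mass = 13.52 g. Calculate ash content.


Ash mass = 28.832 - 28.486 = 0.346 g
Ash% = 0.346 / 13.52 x 100 = 2.56%


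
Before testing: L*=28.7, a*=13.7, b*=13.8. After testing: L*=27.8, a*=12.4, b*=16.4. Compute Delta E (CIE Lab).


dL = 27.8 - 28.7 = -0.9
da = 12.4 - 13.7 = -1.3
db = 16.4 - 13.8 = 2.6
dE = sqrt((-0.9)^2 + (-1.3)^2 + (2.6)^2) = 3.04


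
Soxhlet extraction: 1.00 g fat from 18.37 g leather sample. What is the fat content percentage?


5.4%

Fat content = 1.00 / 18.37 x 100
Fat = 5.4%


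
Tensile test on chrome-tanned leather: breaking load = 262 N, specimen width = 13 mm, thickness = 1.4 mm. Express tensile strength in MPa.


Cross-section = 13 x 1.4 = 18.2 mm^2
TS = 262 / 18.2 = 14.40 MPa
(1 N/mm^2 = 1 MPa)


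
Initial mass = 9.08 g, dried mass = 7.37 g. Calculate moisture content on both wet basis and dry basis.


Wet basis = 18.8%
Dry basis = 23.2%


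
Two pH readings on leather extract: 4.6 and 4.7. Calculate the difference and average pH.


Difference = 0.1
Average pH = 4.65


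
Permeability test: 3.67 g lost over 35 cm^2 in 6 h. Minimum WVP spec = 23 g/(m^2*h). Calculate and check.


WVP = 3.67 / (35 x 6) x 10000 = 174.76 g/(m^2*h)
Minimum: 23 g/(m^2*h)
Meets spec: Yes


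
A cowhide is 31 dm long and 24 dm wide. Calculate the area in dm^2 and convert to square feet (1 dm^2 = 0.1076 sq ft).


Area = 31 x 24 = 744 dm^2
Conversion: 744 x 0.1076 = 80.05 sq ft


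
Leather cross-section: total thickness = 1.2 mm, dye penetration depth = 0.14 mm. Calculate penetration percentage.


11.7%


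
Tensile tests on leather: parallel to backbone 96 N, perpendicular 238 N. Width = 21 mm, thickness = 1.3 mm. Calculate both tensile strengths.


Area = 21 x 1.3 = 27.3 mm^2
TS (parallel) = 96 / 27.3 = 3.52 N/mm^2
TS (perpendicular) = 238 / 27.3 = 8.72 N/mm^2
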